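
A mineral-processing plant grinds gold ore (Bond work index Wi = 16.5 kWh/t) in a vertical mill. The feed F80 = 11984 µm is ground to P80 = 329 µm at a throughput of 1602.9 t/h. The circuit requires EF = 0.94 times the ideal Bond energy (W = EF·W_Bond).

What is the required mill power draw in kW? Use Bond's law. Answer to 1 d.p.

W_Bond = 10·Wi·(1/√P₈₀ − 1/√F₈₀)
W = 10·16.5·(1/√329 − 1/√11984) = 10·16.5·(0.045997) = 7.5895 kWh/t
W_actual = 0.94 × 7.5895 = 7.1341 kWh/t
P_mill = W·ṁ = 7.1341·1602.9 = 11435.3 kW

P = 11435.3 kW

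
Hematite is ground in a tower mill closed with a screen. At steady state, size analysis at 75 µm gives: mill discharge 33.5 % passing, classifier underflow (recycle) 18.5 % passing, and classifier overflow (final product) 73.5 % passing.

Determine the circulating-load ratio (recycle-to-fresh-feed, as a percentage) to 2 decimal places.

CL = 266.67 %

Let r = R/F. Size balance at 75 µm:
(1+r)·d = r·u + o ⇒ r = (o−d)/(d−u)
r = (73.5 − 33.5)/(33.5 − 18.5) = 40.0/15.0 = 2.6667
CL = 100·r = 266.67 %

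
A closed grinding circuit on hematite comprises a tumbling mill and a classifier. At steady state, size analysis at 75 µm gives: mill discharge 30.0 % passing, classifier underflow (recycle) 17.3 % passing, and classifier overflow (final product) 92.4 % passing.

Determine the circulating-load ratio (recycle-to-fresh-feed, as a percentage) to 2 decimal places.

Classifier node, passing 75 µm:
Fd + Rd = Ru + Fo ⇒ R/F = (o−d)/(d−u)
r = (92.4 − 30.0)/(30.0 − 17.3) = 62.4/12.7 = 4.9134
CL = 100·r = 491.34 %

CL = 491.34 %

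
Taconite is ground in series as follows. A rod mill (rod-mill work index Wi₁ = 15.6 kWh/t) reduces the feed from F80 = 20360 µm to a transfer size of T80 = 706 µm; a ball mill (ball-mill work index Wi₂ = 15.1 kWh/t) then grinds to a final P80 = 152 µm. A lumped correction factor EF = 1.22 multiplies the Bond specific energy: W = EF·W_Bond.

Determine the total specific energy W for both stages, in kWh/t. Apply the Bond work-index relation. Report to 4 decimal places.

Bond: W = 10·Wi·(1/√P80 − 1/√F80)
Stage 1 (20360→706 µm, Wi₁=15.6): W₁ = 10·15.6·(0.037635 − 0.007008) = 4.7778 kWh/t
Stage 2 (706→152 µm, Wi₂=15.1): W₂ = 10·15.1·(0.081111 − 0.037635) = 6.5648 kWh/t
W = W₁ + W₂ = 4.7778 + 6.5648 = 11.3426 kWh/t
With EF = 1.22: W = 11.3426·1.22 = 13.8380 kWh/t

W = 13.8380 kWh/t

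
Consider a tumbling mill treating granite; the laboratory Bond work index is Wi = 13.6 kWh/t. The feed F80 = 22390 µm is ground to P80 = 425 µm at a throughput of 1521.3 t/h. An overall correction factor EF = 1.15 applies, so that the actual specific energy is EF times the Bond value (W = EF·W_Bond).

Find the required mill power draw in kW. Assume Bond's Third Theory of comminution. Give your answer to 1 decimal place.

P = 9951.3 kW

W = 10 Wi (1/√P80 − 1/√F80)  [Bond]
W = 10·13.6·(1/√425 − 1/√22390) = 10·13.6·(0.041824) = 5.6881 kWh/t
Corrected W = EF·W_Bond = 1.15·5.6881 = 6.5413 kWh/t
P_mill = W·ṁ = 6.5413·1521.3 = 9951.3 kW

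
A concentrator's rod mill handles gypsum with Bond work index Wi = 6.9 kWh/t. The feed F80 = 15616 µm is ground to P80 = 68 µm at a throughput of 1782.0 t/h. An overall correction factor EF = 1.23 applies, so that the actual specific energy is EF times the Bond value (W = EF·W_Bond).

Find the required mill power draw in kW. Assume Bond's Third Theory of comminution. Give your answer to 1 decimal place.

Bond: W = 10·Wi·(1/√P80 − 1/√F80)
W = 10·6.9·(1/√68 − 1/√15616) = 10·6.9·(0.113266) = 7.8153 kWh/t
Apply correction: 7.8153 × 1.23 = 9.6128 kWh/t
P_mill = W·ṁ = 9.6128·1782.0 = 17130.1 kW

P = 17130.1 kW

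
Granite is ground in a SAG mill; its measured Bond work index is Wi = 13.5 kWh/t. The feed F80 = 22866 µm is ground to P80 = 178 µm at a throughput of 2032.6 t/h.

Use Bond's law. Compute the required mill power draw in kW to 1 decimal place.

P = 18752.6 kW

Bond: W = 10·Wi·(1/√P80 − 1/√F80)
W = 10·13.5·(1/√178 − 1/√22866) = 10·13.5·(0.068340) = 9.2259 kWh/t
P_mill = W·ṁ = 9.2259·2032.6 = 18752.6 kW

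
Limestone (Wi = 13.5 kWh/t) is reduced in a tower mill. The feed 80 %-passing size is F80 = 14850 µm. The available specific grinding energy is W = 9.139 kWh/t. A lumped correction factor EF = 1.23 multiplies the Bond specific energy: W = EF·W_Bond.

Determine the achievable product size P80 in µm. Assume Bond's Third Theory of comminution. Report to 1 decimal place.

P80 = 250.0 µm

Bond: W = 10·Wi·(1/√P80 − 1/√F80)
W_Bond = W / EF = 9.139 / 1.23 = 7.4301 kWh/t
⇒ 1/√P80 = W_Bond/(10 Wi) + 1/√F80
  = 7.4301/(10·13.5) + 1/√14850 = 0.055038 + 0.008206 = 0.063244
P80 = (1/0.063244)² = 15.8118² = 250.01 µm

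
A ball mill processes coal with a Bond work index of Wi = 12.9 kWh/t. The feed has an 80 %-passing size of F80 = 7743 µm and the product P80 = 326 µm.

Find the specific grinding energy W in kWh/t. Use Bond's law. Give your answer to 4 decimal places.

Bond: W = 10·Wi·(1/√P80 − 1/√F80)
1/√326 = 0.055385;  1/√7743 = 0.011364
W = 10·12.9·(0.055385 − 0.011364) = 5.6786 kWh/t

W = 5.6786 kWh/t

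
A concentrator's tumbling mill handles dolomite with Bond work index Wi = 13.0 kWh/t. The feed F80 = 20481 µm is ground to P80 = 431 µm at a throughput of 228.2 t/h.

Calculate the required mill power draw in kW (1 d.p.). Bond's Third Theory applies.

W = 10 Wi / √P80 − 10 Wi / √F80
W = 10·13.0·(1/√431 − 1/√20481) = 10·13.0·(0.041181) = 5.3535 kWh/t
Power = W × throughput = 5.3535 kWh/t × 228.2 t/h = 1221.7 kW

P = 1221.7 kW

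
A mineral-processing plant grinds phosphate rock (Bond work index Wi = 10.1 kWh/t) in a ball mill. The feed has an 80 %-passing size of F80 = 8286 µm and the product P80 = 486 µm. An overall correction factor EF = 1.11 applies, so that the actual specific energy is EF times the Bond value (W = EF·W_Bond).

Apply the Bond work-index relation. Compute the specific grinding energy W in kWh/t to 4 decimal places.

W = 10 Wi (P80^-0.5 − F80^-0.5)
1/√486 = 0.045361;  1/√8286 = 0.010986
W = 10·10.1·(0.045361 − 0.010986) = 3.4719 kWh/t
With EF = 1.11: W = 3.4719·1.11 = 3.8538 kWh/t

W = 3.8538 kWh/t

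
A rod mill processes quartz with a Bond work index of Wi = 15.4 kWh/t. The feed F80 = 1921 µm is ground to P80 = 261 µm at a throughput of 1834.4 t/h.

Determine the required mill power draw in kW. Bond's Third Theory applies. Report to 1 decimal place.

Bond: W = 10·Wi·(1/√P80 − 1/√F80)
W = 10·15.4·(1/√261 − 1/√1921) = 10·15.4·(0.039083) = 6.0187 kWh/t
Mill draw = 6.0187 × 1834.4 = 11040.7 kW

P = 11040.7 kW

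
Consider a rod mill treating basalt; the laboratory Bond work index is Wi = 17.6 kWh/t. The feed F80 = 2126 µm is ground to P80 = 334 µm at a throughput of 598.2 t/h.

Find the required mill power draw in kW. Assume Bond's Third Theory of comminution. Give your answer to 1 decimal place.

W = 10 Wi (1/√P80 − 1/√F80)  [Bond]
W = 10·17.6·(1/√334 − 1/√2126) = 10·17.6·(0.033030) = 5.8132 kWh/t
Mill draw = 5.8132 × 598.2 = 3477.5 kW

P = 3477.5 kW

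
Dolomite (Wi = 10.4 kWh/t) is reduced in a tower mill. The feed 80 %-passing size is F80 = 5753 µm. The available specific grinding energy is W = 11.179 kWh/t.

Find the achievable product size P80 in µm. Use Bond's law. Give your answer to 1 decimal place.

P80 = 68.7 µm

W = 10·Wi·[P80^(−½) − F80^(−½)]
P80^(−½) = W/(10 Wi) + F80^(−½)
  = 11.1790/(10·10.4) + 1/√5753 = 0.107490 + 0.013184 = 0.120675
P80 = (1/0.120675)² = 8.2868² = 68.67 µm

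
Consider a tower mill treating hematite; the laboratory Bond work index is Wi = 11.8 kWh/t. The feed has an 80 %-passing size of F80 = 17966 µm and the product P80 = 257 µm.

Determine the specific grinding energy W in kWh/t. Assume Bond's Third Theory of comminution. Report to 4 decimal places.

W = 6.4803 kWh/t

Bond:  W = 10 Wi (1/√P − 1/√F)
1/√257 = 0.062378;  1/√17966 = 0.007461
W = 10·11.8·(0.062378 − 0.007461) = 6.4803 kWh/t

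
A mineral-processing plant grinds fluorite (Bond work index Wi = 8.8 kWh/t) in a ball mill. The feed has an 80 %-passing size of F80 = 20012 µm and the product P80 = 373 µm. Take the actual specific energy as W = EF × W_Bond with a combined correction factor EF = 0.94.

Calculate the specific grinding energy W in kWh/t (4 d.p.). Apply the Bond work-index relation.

W = 3.6983 kWh/t

W_Bond = 10·Wi·(1/√P₈₀ − 1/√F₈₀)
1/√373 = 0.051778;  1/√20012 = 0.007069
W = 10·8.8·(0.051778 − 0.007069) = 3.9344 kWh/t
W_actual = 0.94 × 3.9344 = 3.6983 kWh/t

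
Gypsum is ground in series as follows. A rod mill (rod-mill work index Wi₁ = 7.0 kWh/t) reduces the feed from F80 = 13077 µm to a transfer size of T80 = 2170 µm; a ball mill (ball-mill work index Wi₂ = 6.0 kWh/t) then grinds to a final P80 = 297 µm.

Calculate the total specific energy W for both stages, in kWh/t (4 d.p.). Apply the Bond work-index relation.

W = 10·Wi·(P80^(-½) − F80^(-½))
Stage 1 (13077→2170 µm, Wi₁=7.0): W₁ = 10·7.0·(0.021467 − 0.008745) = 0.8906 kWh/t
Stage 2 (2170→297 µm, Wi₂=6.0): W₂ = 10·6.0·(0.058026 − 0.021467) = 2.1935 kWh/t
W = W₁ + W₂ = 0.8906 + 2.1935 = 3.0841 kWh/t

W = 3.0841 kWh/t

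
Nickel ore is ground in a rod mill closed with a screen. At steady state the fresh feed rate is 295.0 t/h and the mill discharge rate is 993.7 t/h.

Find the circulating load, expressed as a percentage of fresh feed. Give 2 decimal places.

Mill node: discharge = fresh + recycle.
R = M − F = 993.7 − 295.0 = 698.7 t/h
CL = 100·R/F = 100·698.7/295.0 = 236.85 %

CL = 236.85 %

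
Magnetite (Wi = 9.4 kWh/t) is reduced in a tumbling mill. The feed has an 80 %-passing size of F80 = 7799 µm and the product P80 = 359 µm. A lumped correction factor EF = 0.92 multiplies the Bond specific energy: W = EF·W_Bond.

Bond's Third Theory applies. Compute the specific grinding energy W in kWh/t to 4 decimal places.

W = 10·Wi·(P80^(-½) − F80^(-½))
1/√359 = 0.052778;  1/√7799 = 0.011323
W = 10·9.4·(0.052778 − 0.011323) = 3.8967 kWh/t
Corrected W = EF·W_Bond = 0.92·3.8967 = 3.5850 kWh/t

W = 3.5850 kWh/t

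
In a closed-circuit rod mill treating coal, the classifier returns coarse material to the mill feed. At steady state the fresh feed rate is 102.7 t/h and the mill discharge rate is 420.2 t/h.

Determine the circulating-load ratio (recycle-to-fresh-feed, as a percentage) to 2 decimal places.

CL = 309.15 %

Mill node: discharge = fresh + recycle.
R = M − F = 420.2 − 102.7 = 317.5 t/h
CL = 100·R/F = 100·317.5/102.7 = 309.15 %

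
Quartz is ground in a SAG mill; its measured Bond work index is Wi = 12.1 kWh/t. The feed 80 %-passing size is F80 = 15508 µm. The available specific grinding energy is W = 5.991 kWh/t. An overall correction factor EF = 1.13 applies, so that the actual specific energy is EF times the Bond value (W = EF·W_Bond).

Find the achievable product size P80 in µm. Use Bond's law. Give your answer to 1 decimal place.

P80 = 372.0 µm

Bond:  W = 10 Wi (1/√P − 1/√F)
W_Bond = W / EF = 5.991 / 1.13 = 5.3018 kWh/t
1/√P80 = 1/√F80 + W_Bond/(10·Wi)
  = 5.3018/(10·12.1) + 1/√15508 = 0.043816 + 0.008030 = 0.051846
P80 = (1/0.051846)² = 19.2877² = 372.02 µm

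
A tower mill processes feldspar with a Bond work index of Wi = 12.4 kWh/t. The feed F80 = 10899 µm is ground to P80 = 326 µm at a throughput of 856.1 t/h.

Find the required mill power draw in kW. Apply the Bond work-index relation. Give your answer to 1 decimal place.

W = 10 Wi / √P80 − 10 Wi / √F80
W = 10·12.4·(1/√326 − 1/√10899) = 10·12.4·(0.045806) = 5.6800 kWh/t
Mill draw = 5.6800 × 856.1 = 4862.6 kW

P = 4862.6 kW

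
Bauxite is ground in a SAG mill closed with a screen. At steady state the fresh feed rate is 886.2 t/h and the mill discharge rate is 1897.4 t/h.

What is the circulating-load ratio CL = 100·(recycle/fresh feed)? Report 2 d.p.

CL = 114.11 %

M = F + R at steady state, so:
R = M − F = 1897.4 − 886.2 = 1011.2 t/h
CL = 100·R/F = 100·1011.2/886.2 = 114.11 %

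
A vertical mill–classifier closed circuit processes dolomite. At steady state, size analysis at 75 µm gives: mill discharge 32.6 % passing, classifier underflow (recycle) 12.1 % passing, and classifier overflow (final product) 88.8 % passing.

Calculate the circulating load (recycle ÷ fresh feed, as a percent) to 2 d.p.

Classifier node, passing 75 µm:
(1+r)·d = r·u + o ⇒ r = (o−d)/(d−u)
r = (88.8 − 32.6)/(32.6 − 12.1) = 56.2/20.5 = 2.7415
CL = 100·r = 274.15 %

CL = 274.15 %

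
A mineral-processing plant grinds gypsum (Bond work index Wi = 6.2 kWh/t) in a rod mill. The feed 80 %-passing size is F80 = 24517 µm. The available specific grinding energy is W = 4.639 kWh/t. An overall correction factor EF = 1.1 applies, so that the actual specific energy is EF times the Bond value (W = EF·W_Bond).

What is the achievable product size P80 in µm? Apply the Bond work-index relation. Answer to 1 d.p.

W = 10·Wi·[P80^(−½) − F80^(−½)]
W_Bond = W / EF = 4.639 / 1.1 = 4.2173 kWh/t
⇒ 1/√P80 = W_Bond/(10·Wi) + 1/√F80
  = 4.2173/(10·6.2) + 1/√24517 = 0.068021 + 0.006387 = 0.074407
P80 = (1/0.074407)² = 13.4396² = 180.62 µm

P80 = 180.6 µm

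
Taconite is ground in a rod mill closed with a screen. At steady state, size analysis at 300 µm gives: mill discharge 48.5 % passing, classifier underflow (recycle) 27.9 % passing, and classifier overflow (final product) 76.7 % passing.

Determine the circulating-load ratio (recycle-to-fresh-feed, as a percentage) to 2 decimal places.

Two-product formula at 300 µm:
(1+r)·d = r·u + o ⇒ r = (o−d)/(d−u)
r = (76.7 − 48.5)/(48.5 − 27.9) = 28.2/20.6 = 1.3689
CL = 100·r = 136.89 %

CL = 136.89 %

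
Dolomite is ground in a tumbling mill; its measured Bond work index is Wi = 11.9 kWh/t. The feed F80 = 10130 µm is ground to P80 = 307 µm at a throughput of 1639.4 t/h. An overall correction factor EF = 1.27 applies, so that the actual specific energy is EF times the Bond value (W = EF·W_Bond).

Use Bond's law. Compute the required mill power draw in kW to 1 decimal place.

W = 10 Wi / √P80 − 10 Wi / √F80
W = 10·11.9·(1/√307 − 1/√10130) = 10·11.9·(0.047137) = 5.6093 kWh/t
Corrected W = EF·W_Bond = 1.27·5.6093 = 7.1239 kWh/t
P_mill = W·ṁ = 7.1239·1639.4 = 11678.9 kW

P = 11678.9 kW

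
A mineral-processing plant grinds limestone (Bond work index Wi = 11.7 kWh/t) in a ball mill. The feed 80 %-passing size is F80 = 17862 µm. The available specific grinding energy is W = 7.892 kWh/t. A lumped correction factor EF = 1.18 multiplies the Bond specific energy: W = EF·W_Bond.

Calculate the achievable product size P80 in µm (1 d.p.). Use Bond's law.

P80 = 239.3 µm

W_Bond = 10·Wi·(1/√P₈₀ − 1/√F₈₀)
W_Bond = W / EF = 7.892 / 1.18 = 6.6881 kWh/t
⇒ 1/√P80 = W_Bond/(10 Wi) + 1/√F80
  = 6.6881/(10·11.7) + 1/√17862 = 0.057164 + 0.007482 = 0.064646
P80 = (1/0.064646)² = 15.4689² = 239.29 µm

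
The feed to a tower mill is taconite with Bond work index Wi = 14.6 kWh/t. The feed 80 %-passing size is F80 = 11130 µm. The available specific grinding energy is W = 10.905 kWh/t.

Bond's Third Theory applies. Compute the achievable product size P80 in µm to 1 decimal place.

Bond: W = 10·Wi·(1/√P80 − 1/√F80)
⇒ 1/√P80 = W/(10·Wi) + 1/√F80
  = 10.9050/(10·14.6) + 1/√11130 = 0.074692 + 0.009479 = 0.084171
P80 = (1/0.084171)² = 11.8806² = 141.15 µm

P80 = 141.1 µm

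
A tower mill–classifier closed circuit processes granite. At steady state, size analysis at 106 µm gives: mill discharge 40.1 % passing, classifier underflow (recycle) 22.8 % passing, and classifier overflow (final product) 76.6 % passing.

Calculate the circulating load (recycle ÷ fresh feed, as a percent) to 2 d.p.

CL = 210.98 %

Let r = R/F. Size balance at 106 µm:
d + r·d = r·u + o → r(d−u) = o−d
r = (76.6 − 40.1)/(40.1 − 22.8) = 36.5/17.3 = 2.1098
CL = 100·r = 210.98 %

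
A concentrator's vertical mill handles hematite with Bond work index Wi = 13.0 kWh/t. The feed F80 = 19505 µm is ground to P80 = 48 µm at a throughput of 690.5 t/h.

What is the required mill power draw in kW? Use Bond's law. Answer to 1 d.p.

W = 10 Wi (P80^-0.5 − F80^-0.5)
W = 10·13.0·(1/√48 − 1/√19505) = 10·13.0·(0.137177) = 17.8331 kWh/t
P_mill = W·ṁ = 17.8331·690.5 = 12313.7 kW

P = 12313.7 kW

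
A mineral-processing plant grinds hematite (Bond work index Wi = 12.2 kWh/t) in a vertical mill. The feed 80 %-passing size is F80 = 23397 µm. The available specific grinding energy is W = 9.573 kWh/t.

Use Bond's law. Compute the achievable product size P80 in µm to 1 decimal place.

P80 = 138.4 µm

W = 10·Wi·(P80^(-½) − F80^(-½))
P80^-0.5 = F80^-0.5 + W/(10 Wi)
  = 9.5730/(10·12.2) + 1/√23397 = 0.078467 + 0.006538 = 0.085005
P80 = (1/0.085005)² = 11.7640² = 138.39 µm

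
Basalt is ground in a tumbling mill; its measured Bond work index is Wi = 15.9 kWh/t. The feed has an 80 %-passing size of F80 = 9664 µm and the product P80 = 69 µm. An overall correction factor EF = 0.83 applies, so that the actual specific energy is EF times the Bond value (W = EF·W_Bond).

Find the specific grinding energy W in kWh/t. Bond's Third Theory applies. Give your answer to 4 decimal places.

W = 14.5449 kWh/t

W = 10·Wi·(P80^(-½) − F80^(-½))
1/√69 = 0.120386;  1/√9664 = 0.010172
W = 10·15.9·(0.120386 − 0.010172) = 17.5239 kWh/t
W_actual = 0.83 × 17.5239 = 14.5449 kWh/t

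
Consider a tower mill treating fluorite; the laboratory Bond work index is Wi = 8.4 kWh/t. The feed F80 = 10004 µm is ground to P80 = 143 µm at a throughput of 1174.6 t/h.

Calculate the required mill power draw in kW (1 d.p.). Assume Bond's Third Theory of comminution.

Bond:  W = 10 Wi (1/√P − 1/√F)
W = 10·8.4·(1/√143 − 1/√10004) = 10·8.4·(0.073626) = 6.1846 kWh/t
Mill draw = 6.1846 × 1174.6 = 7264.4 kW

P = 7264.4 kW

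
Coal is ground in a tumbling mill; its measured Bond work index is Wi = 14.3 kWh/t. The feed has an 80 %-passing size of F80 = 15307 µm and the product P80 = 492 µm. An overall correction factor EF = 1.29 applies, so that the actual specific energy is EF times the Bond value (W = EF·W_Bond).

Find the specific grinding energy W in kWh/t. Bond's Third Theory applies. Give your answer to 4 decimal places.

W = 6.8255 kWh/t

W = 10 Wi (1/√P80 − 1/√F80)  [Bond]
1/√492 = 0.045083;  1/√15307 = 0.008083
W = 10·14.3·(0.045083 − 0.008083) = 5.2911 kWh/t
Apply correction: 5.2911 × 1.29 = 6.8255 kWh/t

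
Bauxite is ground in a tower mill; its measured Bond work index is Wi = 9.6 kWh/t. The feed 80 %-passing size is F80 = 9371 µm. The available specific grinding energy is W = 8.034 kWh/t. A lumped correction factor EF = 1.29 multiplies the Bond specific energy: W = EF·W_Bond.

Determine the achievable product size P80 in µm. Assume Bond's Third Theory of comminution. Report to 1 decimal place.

W = 10·Wi·[P80^(−½) − F80^(−½)]
W_Bond = W / EF = 8.034 / 1.29 = 6.2279 kWh/t
⇒ 1/√P80 = W_Bond/(10·Wi) + 1/√F80
  = 6.2279/(10·9.6) + 1/√9371 = 0.064874 + 0.010330 = 0.075204
P80 = (1/0.075204)² = 13.2971² = 176.81 µm

P80 = 176.8 µm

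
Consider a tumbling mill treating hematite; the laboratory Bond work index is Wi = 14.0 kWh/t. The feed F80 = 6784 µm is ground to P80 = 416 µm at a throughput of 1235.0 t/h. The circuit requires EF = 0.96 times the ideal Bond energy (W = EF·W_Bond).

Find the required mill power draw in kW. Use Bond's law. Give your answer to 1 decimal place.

P = 6122.8 kW

W = 10 Wi (P80^-0.5 − F80^-0.5)
W = 10·14.0·(1/√416 − 1/√6784) = 10·14.0·(0.036888) = 5.1643 kWh/t
With EF = 0.96: W = 5.1643·0.96 = 4.9577 kWh/t
P_mill = W·ṁ = 4.9577·1235.0 = 6122.8 kW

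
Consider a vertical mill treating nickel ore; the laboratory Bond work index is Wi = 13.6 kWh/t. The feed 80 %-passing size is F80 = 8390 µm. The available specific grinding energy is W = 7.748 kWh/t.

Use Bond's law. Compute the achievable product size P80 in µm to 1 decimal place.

P80 = 217.0 µm

W = 10 Wi / √P80 − 10 Wi / √F80
1/√P80 = 1/√F80 + W/(10·Wi)
  = 7.7480/(10·13.6) + 1/√8390 = 0.056971 + 0.010917 = 0.067888
P80 = (1/0.067888)² = 14.7301² = 216.98 µm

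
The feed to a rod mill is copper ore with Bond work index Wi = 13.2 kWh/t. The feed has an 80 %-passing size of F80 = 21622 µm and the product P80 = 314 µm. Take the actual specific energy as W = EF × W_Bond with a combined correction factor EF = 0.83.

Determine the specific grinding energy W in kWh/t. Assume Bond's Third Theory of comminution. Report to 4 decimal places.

W = 10 Wi (P80^-0.5 − F80^-0.5)
1/√314 = 0.056433;  1/√21622 = 0.006801
W = 10·13.2·(0.056433 − 0.006801) = 6.5515 kWh/t
With EF = 0.83: W = 6.5515·0.83 = 5.4377 kWh/t

W = 5.4377 kWh/t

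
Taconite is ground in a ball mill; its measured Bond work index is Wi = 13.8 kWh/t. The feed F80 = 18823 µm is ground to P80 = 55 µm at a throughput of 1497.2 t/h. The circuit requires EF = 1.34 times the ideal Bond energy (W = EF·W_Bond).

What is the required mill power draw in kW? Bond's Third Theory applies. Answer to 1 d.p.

P = 35314.1 kW

Bond:  W = 10 Wi (1/√P − 1/√F)
W = 10·13.8·(1/√55 − 1/√18823) = 10·13.8·(0.127551) = 17.6021 kWh/t
Corrected W = EF·W_Bond = 1.34·17.6021 = 23.5868 kWh/t
Power = W × throughput = 23.5868 kWh/t × 1497.2 t/h = 35314.1 kW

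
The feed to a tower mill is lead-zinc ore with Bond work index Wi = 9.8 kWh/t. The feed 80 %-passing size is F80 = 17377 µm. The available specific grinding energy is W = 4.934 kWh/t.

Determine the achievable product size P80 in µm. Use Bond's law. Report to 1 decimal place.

Bond:  W = 10 Wi (1/√P − 1/√F)
⇒ 1/√P80 = W/(10 Wi) + 1/√F80
  = 4.9340/(10·9.8) + 1/√17377 = 0.050347 + 0.007586 = 0.057933
P80 = (1/0.057933)² = 17.2613² = 297.95 µm

P80 = 298.0 µm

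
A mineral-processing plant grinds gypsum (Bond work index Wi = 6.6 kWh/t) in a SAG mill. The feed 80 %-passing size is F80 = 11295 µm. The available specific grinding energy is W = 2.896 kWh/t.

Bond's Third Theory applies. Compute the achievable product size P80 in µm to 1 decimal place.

P80 = 352.2 µm

Bond:  W = 10 Wi (1/√P − 1/√F)
P80^(−½) = W/(10 Wi) + F80^(−½)
  = 2.8960/(10·6.6) + 1/√11295 = 0.043879 + 0.009409 = 0.053288
P80 = (1/0.053288)² = 18.7659² = 352.16 µm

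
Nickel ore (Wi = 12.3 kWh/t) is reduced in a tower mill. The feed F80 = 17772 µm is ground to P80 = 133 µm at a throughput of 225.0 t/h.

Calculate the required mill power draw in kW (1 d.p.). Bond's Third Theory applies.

P = 2192.1 kW

W = 10·Wi·[P80^(−½) − F80^(−½)]
W = 10·12.3·(1/√133 − 1/√17772) = 10·12.3·(0.079210) = 9.7428 kWh/t
Power = W × throughput = 9.7428 kWh/t × 225.0 t/h = 2192.1 kW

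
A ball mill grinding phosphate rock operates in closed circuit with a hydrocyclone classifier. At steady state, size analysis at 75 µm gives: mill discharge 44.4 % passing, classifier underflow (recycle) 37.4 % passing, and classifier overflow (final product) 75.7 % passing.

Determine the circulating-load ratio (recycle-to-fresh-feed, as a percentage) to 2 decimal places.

CL = 447.14 %

Mass balance on the −75 µm fraction:
Fd + Rd = Ru + Fo ⇒ R/F = (o−d)/(d−u)
r = (75.7 − 44.4)/(44.4 − 37.4) = 31.3/7.0 = 4.4714
CL = 100·r = 447.14 %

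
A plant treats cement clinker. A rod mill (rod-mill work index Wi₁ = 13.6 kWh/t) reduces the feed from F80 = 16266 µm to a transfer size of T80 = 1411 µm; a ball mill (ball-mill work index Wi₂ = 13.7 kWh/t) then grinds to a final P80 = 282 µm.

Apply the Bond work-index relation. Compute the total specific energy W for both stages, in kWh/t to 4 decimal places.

Bond: W = 10·Wi·(1/√P80 − 1/√F80)
Stage 1 (16266→1411 µm, Wi₁=13.6): W₁ = 10·13.6·(0.026622 − 0.007841) = 2.5542 kWh/t
Stage 2 (1411→282 µm, Wi₂=13.7): W₂ = 10·13.7·(0.059549 − 0.026622) = 4.5111 kWh/t
W = W₁ + W₂ = 2.5542 + 4.5111 = 7.0653 kWh/t

W = 7.0653 kWh/t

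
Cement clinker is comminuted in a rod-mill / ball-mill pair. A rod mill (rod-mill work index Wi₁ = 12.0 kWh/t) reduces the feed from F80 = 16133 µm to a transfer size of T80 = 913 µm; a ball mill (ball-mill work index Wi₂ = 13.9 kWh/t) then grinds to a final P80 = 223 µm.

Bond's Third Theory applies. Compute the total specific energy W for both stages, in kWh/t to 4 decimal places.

W = 10 Wi (P80^-0.5 − F80^-0.5)
Stage 1 (16133→913 µm, Wi₁=12.0): W₁ = 10·12.0·(0.033095 − 0.007873) = 3.0267 kWh/t
Stage 2 (913→223 µm, Wi₂=13.9): W₂ = 10·13.9·(0.066965 − 0.033095) = 4.7079 kWh/t
W = W₁ + W₂ = 3.0267 + 4.7079 = 7.7346 kWh/t

W = 7.7346 kWh/t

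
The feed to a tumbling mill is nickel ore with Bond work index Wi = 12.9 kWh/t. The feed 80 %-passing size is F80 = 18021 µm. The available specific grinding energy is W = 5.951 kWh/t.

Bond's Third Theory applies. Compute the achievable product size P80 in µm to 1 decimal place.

Bond:  W = 10 Wi (1/√P − 1/√F)
P80^(−½) = W/(10 Wi) + F80^(−½)
  = 5.9510/(10·12.9) + 1/√18021 = 0.046132 + 0.007449 = 0.053581
P80 = (1/0.053581)² = 18.6633² = 348.32 µm

P80 = 348.3 µm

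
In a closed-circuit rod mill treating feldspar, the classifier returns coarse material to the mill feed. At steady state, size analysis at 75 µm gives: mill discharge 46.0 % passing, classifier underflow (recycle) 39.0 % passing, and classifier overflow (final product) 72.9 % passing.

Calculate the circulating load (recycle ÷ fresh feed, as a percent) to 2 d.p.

CL = 384.29 %

Two-product formula at 75 µm:
(1+r)d = ru + o → r = (o−d)/(d−u)
r = (72.9 − 46.0)/(46.0 − 39.0) = 26.9/7.0 = 3.8429
CL = 100·r = 384.29 %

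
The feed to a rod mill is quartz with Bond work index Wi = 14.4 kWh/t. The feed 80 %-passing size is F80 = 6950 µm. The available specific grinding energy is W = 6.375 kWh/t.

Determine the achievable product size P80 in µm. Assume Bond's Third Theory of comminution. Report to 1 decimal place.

P80 = 315.9 µm

W = 10 Wi / √P80 − 10 Wi / √F80
P80^(−½) = W/(10 Wi) + F80^(−½)
  = 6.3750/(10·14.4) + 1/√6950 = 0.044271 + 0.011995 = 0.056266
P80 = (1/0.056266)² = 17.7727² = 315.87 µm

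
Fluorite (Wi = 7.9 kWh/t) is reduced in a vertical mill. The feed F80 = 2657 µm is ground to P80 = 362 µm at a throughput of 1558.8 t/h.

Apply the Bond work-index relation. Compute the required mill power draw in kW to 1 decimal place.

W = 10 Wi / √P80 − 10 Wi / √F80
W = 10·7.9·(1/√362 − 1/√2657) = 10·7.9·(0.033159) = 2.6195 kWh/t
Mill draw = 2.6195 × 1558.8 = 4083.3 kW

P = 4083.3 kW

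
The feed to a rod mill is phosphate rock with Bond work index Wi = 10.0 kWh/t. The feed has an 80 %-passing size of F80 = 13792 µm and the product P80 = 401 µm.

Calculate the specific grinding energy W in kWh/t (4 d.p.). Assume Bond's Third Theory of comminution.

W = 4.1423 kWh/t

W = 10 Wi (P80^-0.5 − F80^-0.5)
1/√401 = 0.049938;  1/√13792 = 0.008515
W = 10·10.0·(0.049938 − 0.008515) = 4.1423 kWh/t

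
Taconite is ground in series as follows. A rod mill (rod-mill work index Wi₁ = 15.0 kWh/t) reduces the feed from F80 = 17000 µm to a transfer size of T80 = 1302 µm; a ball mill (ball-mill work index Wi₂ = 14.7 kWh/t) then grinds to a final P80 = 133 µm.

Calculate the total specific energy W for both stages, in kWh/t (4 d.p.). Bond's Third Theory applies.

W = 10 Wi (P80^-0.5 − F80^-0.5)
Stage 1 (17000→1302 µm, Wi₁=15.0): W₁ = 10·15.0·(0.027714 − 0.007670) = 3.0066 kWh/t
Stage 2 (1302→133 µm, Wi₂=14.7): W₂ = 10·14.7·(0.086711 − 0.027714) = 8.6726 kWh/t
W = W₁ + W₂ = 3.0066 + 8.6726 = 11.6792 kWh/t

W = 11.6792 kWh/t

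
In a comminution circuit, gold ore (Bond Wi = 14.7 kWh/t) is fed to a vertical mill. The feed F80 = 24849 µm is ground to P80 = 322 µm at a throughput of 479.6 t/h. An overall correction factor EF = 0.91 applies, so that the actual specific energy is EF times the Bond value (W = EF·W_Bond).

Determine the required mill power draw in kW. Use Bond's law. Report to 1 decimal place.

P = 3168.3 kW

W_Bond = 10·Wi·(1/√P₈₀ − 1/√F₈₀)
W = 10·14.7·(1/√322 − 1/√24849) = 10·14.7·(0.049384) = 7.2595 kWh/t
With EF = 0.91: W = 7.2595·0.91 = 6.6061 kWh/t
Power = W × throughput = 6.6061 kWh/t × 479.6 t/h = 3168.3 kW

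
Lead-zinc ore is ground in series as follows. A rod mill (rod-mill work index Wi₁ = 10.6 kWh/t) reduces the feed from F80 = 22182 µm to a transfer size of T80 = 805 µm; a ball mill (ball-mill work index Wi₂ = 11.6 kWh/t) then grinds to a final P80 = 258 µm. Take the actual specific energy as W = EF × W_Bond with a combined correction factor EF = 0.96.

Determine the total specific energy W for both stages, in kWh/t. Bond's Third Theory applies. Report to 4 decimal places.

W = 5.9114 kWh/t

W = 10 Wi / √P80 − 10 Wi / √F80
Stage 1 (22182→805 µm, Wi₁=10.6): W₁ = 10·10.6·(0.035245 − 0.006714) = 3.0243 kWh/t
Stage 2 (805→258 µm, Wi₂=11.6): W₂ = 10·11.6·(0.062257 − 0.035245) = 3.1334 kWh/t
W = W₁ + W₂ = 3.0243 + 3.1334 = 6.1577 kWh/t
W_actual = 0.96 × 6.1577 = 5.9114 kWh/t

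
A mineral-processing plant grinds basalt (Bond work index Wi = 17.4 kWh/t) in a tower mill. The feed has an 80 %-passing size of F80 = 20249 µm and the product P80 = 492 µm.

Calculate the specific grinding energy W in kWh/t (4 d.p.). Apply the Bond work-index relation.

W = 6.6217 kWh/t

W = 10 Wi (1/√P80 − 1/√F80)  [Bond]
1/√492 = 0.045083;  1/√20249 = 0.007027
W = 10·17.4·(0.045083 − 0.007027) = 6.6217 kWh/t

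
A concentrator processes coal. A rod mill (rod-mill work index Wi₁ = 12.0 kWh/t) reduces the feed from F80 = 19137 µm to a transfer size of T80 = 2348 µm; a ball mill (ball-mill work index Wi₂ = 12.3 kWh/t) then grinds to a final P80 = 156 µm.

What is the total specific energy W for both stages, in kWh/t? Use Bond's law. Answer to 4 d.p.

Bond:  W = 10 Wi (1/√P − 1/√F)
Stage 1 (19137→2348 µm, Wi₁=12.0): W₁ = 10·12.0·(0.020637 − 0.007229) = 1.6090 kWh/t
Stage 2 (2348→156 µm, Wi₂=12.3): W₂ = 10·12.3·(0.080064 − 0.020637) = 7.3095 kWh/t
W = W₁ + W₂ = 1.6090 + 7.3095 = 8.9185 kWh/t

W = 8.9185 kWh/t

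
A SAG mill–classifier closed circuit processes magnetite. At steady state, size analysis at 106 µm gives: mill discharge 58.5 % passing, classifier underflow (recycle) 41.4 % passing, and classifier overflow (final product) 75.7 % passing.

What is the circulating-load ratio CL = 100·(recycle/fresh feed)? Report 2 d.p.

CL = 100.58 %

Classifier node, passing 106 µm:
d + r·d = r·u + o → r(d−u) = o−d
r = (75.7 − 58.5)/(58.5 − 41.4) = 17.2/17.1 = 1.0058
CL = 100·r = 100.58 %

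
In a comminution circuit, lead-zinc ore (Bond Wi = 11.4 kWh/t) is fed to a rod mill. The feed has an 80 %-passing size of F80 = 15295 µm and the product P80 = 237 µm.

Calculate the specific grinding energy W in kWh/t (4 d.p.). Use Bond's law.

W = 6.4833 kWh/t

Bond:  W = 10 Wi (1/√P − 1/√F)
1/√237 = 0.064957;  1/√15295 = 0.008086
W = 10·11.4·(0.064957 − 0.008086) = 6.4833 kWh/t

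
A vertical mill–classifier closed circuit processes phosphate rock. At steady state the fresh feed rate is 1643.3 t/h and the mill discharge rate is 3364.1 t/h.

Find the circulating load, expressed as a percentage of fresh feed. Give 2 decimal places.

CL = 104.72 %

M = F + R at steady state, so:
R = M − F = 3364.1 − 1643.3 = 1720.8 t/h
CL = 100·R/F = 100·1720.8/1643.3 = 104.72 %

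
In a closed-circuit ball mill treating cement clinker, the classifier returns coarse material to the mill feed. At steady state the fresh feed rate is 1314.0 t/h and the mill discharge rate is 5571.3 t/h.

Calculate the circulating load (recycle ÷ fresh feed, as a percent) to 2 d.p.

CL = 324.00 %

Mill node: discharge = fresh + recycle.
R = M − F = 5571.3 − 1314.0 = 4257.3 t/h
CL = 100·R/F = 100·4257.3/1314.0 = 324.00 %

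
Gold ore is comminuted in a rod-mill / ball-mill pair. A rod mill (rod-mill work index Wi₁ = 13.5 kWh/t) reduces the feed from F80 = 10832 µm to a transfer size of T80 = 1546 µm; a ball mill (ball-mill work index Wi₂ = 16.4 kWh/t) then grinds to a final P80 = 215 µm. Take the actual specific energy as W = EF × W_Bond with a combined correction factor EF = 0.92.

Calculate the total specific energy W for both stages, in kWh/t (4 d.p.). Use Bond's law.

W = 10·Wi·(P80^(-½) − F80^(-½))
Stage 1 (10832→1546 µm, Wi₁=13.5): W₁ = 10·13.5·(0.025433 − 0.009608) = 2.1363 kWh/t
Stage 2 (1546→215 µm, Wi₂=16.4): W₂ = 10·16.4·(0.068199 − 0.025433) = 7.0137 kWh/t
W = W₁ + W₂ = 2.1363 + 7.0137 = 9.1500 kWh/t
W_actual = 0.92 × 9.1500 = 8.4180 kWh/t

W = 8.4180 kWh/t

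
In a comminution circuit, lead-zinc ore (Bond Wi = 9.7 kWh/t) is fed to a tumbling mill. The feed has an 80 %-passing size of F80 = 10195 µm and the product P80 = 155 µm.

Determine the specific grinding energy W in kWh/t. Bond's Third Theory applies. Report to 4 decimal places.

W = 10·Wi·(P80^(-½) − F80^(-½))
1/√155 = 0.080322;  1/√10195 = 0.009904
W = 10·9.7·(0.080322 − 0.009904) = 6.8305 kWh/t

W = 6.8305 kWh/t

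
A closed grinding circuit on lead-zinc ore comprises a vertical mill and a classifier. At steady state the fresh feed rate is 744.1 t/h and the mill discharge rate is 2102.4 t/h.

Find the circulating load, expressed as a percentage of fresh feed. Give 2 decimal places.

Mill node: discharge = fresh + recycle.
R = M − F = 2102.4 − 744.1 = 1358.3 t/h
CL = 100·R/F = 100·1358.3/744.1 = 182.54 %

CL = 182.54 %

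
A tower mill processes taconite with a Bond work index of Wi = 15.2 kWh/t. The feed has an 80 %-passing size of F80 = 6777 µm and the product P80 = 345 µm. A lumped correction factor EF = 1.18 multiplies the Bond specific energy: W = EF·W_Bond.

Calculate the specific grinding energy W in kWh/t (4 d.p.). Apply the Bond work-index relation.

W = 10·Wi·[P80^(−½) − F80^(−½)]
1/√345 = 0.053838;  1/√6777 = 0.012147
W = 10·15.2·(0.053838 − 0.012147) = 6.3370 kWh/t
Corrected W = EF·W_Bond = 1.18·6.3370 = 7.4777 kWh/t

W = 7.4777 kWh/t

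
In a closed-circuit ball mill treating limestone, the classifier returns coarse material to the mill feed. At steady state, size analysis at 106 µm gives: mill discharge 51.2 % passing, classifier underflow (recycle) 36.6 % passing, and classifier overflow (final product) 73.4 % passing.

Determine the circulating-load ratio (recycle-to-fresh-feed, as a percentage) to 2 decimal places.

CL = 152.05 %

Two-product formula at 106 µm:
(1+r)·d = r·u + o ⇒ r = (o−d)/(d−u)
r = (73.4 − 51.2)/(51.2 − 36.6) = 22.2/14.6 = 1.5205
CL = 100·r = 152.05 %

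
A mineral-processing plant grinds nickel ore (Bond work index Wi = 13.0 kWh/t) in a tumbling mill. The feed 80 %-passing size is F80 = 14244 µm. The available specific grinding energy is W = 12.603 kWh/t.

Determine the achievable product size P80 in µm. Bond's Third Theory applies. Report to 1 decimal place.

P80 = 90.1 µm

W = 10 Wi (P80^-0.5 − F80^-0.5)
⇒ 1/√P80 = W/(10·Wi) + 1/√F80
  = 12.6030/(10·13.0) + 1/√14244 = 0.096946 + 0.008379 = 0.105325
P80 = (1/0.105325)² = 9.4944² = 90.14 µm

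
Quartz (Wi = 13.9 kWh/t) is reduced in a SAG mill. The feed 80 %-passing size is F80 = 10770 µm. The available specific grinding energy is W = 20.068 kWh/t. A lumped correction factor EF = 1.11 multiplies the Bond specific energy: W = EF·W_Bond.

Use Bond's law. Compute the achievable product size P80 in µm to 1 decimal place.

W = 10 Wi (1/√P80 − 1/√F80)  [Bond]
W_Bond = W / EF = 20.068 / 1.11 = 18.0793 kWh/t
P80^-0.5 = F80^-0.5 + W_Bond/(10 Wi)
  = 18.0793/(10·13.9) + 1/√10770 = 0.130067 + 0.009636 = 0.139703
P80 = (1/0.139703)² = 7.1581² = 51.24 µm

P80 = 51.2 µm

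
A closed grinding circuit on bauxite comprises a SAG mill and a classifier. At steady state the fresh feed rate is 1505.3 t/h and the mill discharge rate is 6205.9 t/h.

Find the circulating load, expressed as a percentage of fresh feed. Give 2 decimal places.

CL = 312.27 %

Discharge = new feed + return, hence
R = M − F = 6205.9 − 1505.3 = 4700.6 t/h
CL = 100·R/F = 100·4700.6/1505.3 = 312.27 %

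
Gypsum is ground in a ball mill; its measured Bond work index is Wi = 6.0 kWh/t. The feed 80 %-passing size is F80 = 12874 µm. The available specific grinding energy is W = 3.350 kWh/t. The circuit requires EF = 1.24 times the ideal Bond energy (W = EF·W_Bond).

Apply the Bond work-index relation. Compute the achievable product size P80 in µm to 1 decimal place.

P80 = 345.0 µm

W = 10 Wi / √P80 − 10 Wi / √F80
W_Bond = W / EF = 3.350 / 1.24 = 2.7016 kWh/t
⇒ 1/√P80 = W_Bond/(10 Wi) + 1/√F80
  = 2.7016/(10·6.0) + 1/√12874 = 0.045027 + 0.008813 = 0.053840
P80 = (1/0.053840)² = 18.5735² = 344.97 µm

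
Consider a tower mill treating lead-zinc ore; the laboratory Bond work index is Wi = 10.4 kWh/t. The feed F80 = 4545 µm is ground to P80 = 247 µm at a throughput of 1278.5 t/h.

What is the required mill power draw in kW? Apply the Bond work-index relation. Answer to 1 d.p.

P = 6488.0 kW

W = 10·Wi·(P80^(-½) − F80^(-½))
W = 10·10.4·(1/√247 − 1/√4545) = 10·10.4·(0.048795) = 5.0747 kWh/t
P = W·T = 5.0747·1278.5 = 6488.0 kW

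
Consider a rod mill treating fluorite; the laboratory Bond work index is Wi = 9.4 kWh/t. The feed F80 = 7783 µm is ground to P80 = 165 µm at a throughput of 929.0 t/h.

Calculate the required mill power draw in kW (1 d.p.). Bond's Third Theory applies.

W = 10·Wi·[P80^(−½) − F80^(−½)]
W = 10·9.4·(1/√165 − 1/√7783) = 10·9.4·(0.066515) = 6.2524 kWh/t
Power = W × throughput = 6.2524 kWh/t × 929.0 t/h = 5808.5 kW

P = 5808.5 kW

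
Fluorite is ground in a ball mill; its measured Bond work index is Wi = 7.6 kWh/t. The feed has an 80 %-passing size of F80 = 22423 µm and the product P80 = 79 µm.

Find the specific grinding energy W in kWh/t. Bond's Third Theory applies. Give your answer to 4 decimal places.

W = 8.0431 kWh/t

W = 10 Wi (1/√P80 − 1/√F80)  [Bond]
1/√79 = 0.112509;  1/√22423 = 0.006678
W = 10·7.6·(0.112509 − 0.006678) = 8.0431 kWh/t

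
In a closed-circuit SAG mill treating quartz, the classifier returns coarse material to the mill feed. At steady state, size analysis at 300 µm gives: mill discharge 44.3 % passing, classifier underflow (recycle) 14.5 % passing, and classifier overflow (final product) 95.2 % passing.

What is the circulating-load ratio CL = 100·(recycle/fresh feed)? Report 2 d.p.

CL = 170.81 %

Let r = R/F. Size balance at 300 µm:
(1+r)·d = r·u + o ⇒ r = (o−d)/(d−u)
r = (95.2 − 44.3)/(44.3 − 14.5) = 50.9/29.8 = 1.7081
CL = 100·r = 170.81 %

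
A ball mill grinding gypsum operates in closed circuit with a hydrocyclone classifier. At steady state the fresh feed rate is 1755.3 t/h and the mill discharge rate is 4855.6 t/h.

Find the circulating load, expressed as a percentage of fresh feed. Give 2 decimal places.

CL = 176.63 %

Mill node: discharge = fresh + recycle.
R = M − F = 4855.6 − 1755.3 = 3100.3 t/h
CL = 100·R/F = 100·3100.3/1755.3 = 176.63 %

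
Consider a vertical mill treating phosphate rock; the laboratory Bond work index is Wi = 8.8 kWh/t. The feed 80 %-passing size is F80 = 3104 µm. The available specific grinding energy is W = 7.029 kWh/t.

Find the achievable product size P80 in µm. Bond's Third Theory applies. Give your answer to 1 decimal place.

W = 10·Wi·(P80^(-½) − F80^(-½))
⇒ 1/√P80 = W/(10 Wi) + 1/√F80
  = 7.0290/(10·8.8) + 1/√3104 = 0.079875 + 0.017949 = 0.097824
P80 = (1/0.097824)² = 10.2224² = 104.50 µm

P80 = 104.5 µm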